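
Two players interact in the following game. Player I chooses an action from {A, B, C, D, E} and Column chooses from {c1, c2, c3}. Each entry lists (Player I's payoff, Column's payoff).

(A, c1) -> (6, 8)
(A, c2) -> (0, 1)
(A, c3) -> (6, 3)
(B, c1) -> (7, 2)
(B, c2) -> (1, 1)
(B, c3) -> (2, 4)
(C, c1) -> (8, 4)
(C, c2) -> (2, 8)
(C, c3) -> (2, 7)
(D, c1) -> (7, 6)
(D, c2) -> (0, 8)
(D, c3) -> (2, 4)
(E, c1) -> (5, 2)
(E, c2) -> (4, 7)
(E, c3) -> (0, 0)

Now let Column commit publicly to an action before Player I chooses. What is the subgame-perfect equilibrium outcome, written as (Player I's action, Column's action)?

Work backward from Player I's decision.
- c1 → Player I plays C (best of 6, 7, 8, 7, 5); Column gets 4.
- c2 → Player I plays E (best of 0, 1, 2, 0, 4); Column gets 7.
- c3 → Player I plays A (best of 6, 2, 2, 2, 0); Column gets 3.
Among 4, 7, 3, the best is 7 at c2. Subgame-perfect outcome: (E, c2) with payoffs (4, 7).

(E, c2)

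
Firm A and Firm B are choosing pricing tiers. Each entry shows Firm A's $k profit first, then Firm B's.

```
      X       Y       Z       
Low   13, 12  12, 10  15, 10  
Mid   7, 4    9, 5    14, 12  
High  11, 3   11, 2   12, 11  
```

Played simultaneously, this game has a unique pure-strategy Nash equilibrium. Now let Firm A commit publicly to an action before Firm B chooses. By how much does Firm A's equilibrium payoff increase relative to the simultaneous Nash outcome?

1

Firm B best-responds to each possible Firm A move:
- Low: BR = X, leader payoff 13.
- Mid: BR = Z, leader payoff 14.
- High: BR = Z, leader payoff 12.
Among 13, 14, 12, the best is 14 at Mid. Subgame-perfect outcome: (Mid, Z) with payoffs (14, 12).
Now find the simultaneous Nash equilibrium.
Firm A's best replies: X→Low; Y→Low; Z→Low.
Firm B's best replies: Low→X; Mid→Z; High→Z.
Only (Low, X) has each player best-responding; Nash payoffs (13, 12).
Firm A's commitment gain: 14 − 13 = 1.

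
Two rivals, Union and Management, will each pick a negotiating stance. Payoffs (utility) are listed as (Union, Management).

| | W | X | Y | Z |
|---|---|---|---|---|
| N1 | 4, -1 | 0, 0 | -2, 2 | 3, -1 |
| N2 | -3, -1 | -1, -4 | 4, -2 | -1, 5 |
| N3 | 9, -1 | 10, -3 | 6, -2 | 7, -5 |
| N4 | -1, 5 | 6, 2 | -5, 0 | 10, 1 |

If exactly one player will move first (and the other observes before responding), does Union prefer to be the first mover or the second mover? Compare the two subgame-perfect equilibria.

If Union leads: Management's best replies are N1→Y, N2→Z, N3→W, N4→W; Union's induced payoffs -2, -1, 9, -1; outcome (N3, W), payoffs (9, -1).
If Management leads: Union's best replies are W→N3, X→N3, Y→N3, Z→N4; Management's induced payoffs -1, -3, -2, 1; outcome (N4, Z), payoffs (10, 1).
Union gets 9 moving first and 10 moving second, so Union prefers to move second.

second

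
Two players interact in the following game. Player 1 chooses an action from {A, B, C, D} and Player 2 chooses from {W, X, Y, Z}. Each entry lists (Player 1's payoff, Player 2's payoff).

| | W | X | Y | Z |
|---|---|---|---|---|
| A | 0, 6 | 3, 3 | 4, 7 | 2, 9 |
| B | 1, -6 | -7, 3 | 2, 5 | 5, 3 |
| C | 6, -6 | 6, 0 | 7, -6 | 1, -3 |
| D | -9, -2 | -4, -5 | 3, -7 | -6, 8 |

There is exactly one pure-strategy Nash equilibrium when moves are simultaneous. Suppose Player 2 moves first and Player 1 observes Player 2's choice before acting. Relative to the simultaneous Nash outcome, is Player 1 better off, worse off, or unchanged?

Solve by backward induction (Player 2 leads).
- W: BR = C, leader payoff -6.
- X: BR = C, leader payoff 0.
- Y: BR = C, leader payoff -6.
- Z: BR = B, leader payoff 3.
Among -6, 0, -6, 3, the best is 3 at Z. Subgame-perfect outcome: (B, Z) with payoffs (5, 3).
For the simultaneous game, intersect best replies.
Player 1's best replies: W→C; X→C; Y→C; Z→B.
Player 2's best replies: A→Z; B→Y; C→X; D→Z.
Only (C, X) has each player best-responding; Nash payoffs (6, 0).
Player 1 earns 5 sequentially versus 6 at the Nash outcome: worse off.

worse off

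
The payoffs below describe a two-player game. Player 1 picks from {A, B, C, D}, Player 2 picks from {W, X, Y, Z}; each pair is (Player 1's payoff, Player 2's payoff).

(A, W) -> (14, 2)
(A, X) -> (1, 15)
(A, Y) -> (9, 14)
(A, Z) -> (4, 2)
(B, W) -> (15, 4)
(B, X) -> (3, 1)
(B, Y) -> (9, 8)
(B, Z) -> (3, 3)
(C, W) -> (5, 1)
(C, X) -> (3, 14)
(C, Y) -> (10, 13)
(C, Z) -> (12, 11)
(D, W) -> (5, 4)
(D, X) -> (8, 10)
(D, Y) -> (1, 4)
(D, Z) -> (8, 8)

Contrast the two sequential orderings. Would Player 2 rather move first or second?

If Player 1 leads: Player 2's best replies are A→X, B→Y, C→X, D→X; Player 1's induced payoffs 1, 9, 3, 8; outcome (B, Y), payoffs (9, 8).
If Player 2 leads: Player 1's best replies are W→B, X→D, Y→C, Z→C; Player 2's induced payoffs 4, 10, 13, 11; outcome (C, Y), payoffs (10, 13).
Player 2 gets 13 moving first and 8 moving second, so Player 2 prefers to move first.

first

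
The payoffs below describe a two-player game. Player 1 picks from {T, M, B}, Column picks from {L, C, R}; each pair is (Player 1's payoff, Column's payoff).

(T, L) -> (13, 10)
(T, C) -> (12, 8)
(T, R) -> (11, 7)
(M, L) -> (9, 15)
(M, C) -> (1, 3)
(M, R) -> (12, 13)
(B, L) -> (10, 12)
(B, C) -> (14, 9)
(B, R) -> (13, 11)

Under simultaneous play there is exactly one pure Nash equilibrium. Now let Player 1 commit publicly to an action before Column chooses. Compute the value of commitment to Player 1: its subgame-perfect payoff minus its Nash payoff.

0

Column best-responds to each possible Player 1 move:
- T: BR = L, leader payoff 13.
- M: BR = L, leader payoff 9.
- B: BR = L, leader payoff 10.
Among 13, 9, 10, the best is 13 at T. Subgame-perfect outcome: (T, L) with payoffs (13, 10).
Now find the simultaneous Nash equilibrium.
Player 1's best replies: L→T; C→B; R→B.
Column's best replies: T→L; M→L; B→L.
The unique mutual best reply is (T, L), giving (13, 10).
Player 1's commitment gain: 13 − 13 = 0.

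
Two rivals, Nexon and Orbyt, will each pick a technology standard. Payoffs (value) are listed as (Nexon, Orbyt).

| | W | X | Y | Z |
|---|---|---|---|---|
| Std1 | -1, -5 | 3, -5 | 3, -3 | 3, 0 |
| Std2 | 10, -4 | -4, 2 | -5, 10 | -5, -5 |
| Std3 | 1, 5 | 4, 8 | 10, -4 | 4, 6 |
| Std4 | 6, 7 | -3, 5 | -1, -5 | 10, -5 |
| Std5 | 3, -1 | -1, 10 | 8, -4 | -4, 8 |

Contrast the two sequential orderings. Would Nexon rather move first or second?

If Nexon leads: Orbyt's best replies are Std1→Z, Std2→Y, Std3→X, Std4→W, Std5→X; Nexon's induced payoffs 3, -5, 4, 6, -1; outcome (Std4, W), payoffs (6, 7).
If Orbyt leads: Nexon's best replies are W→Std2, X→Std3, Y→Std3, Z→Std4; Orbyt's induced payoffs -4, 8, -4, -5; outcome (Std3, X), payoffs (4, 8).
Nexon gets 6 moving first and 4 moving second, so Nexon prefers to move first.

first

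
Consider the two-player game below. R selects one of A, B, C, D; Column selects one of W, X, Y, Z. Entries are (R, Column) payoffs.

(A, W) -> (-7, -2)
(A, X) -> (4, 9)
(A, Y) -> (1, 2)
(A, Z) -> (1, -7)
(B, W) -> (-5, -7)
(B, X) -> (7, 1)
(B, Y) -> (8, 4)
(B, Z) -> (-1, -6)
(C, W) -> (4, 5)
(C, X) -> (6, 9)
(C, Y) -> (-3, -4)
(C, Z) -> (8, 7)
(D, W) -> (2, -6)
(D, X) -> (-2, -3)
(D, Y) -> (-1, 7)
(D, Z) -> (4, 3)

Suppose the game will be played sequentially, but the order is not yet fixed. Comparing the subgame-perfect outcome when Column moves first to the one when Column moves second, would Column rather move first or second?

If R leads: Column's best replies are A→X, B→Y, C→X, D→Y; R's induced payoffs 4, 8, 6, -1; outcome (B, Y), payoffs (8, 4).
If Column leads: R's best replies are W→C, X→B, Y→B, Z→C; Column's induced payoffs 5, 1, 4, 7; outcome (C, Z), payoffs (8, 7).
Column gets 7 moving first and 4 moving second, so Column prefers to move first.

first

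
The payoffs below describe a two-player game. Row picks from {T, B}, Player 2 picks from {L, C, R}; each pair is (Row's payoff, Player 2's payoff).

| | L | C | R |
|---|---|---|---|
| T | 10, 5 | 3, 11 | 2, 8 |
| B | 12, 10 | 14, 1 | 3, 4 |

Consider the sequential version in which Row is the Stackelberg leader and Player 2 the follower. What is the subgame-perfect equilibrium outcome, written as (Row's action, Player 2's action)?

Work backward from Player 2's decision.
- T: Player 2 compares 5, 11, 8 and picks C; Row would get 3.
- B: Player 2 compares 10, 1, 4 and picks L; Row would get 12.
Maximizing over 3, 12, Row chooses B. Subgame-perfect outcome: (B, L) with payoffs (12, 10).

(B, L)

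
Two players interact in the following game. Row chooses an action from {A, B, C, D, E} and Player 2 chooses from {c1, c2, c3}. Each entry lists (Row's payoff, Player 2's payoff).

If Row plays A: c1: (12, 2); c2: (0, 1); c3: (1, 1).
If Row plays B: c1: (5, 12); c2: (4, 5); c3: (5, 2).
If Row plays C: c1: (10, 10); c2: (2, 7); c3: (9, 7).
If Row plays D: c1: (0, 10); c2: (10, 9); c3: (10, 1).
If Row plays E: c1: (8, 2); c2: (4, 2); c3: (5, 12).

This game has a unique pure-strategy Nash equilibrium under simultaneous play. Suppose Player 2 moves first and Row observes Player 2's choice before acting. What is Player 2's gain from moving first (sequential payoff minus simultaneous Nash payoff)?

7

Work backward from Row's decision.
- c1: Row compares 12, 5, 10, 0, 8 and picks A; Player 2 would get 2.
- c2: Row compares 0, 4, 2, 10, 4 and picks D; Player 2 would get 9.
- c3: Row compares 1, 5, 9, 10, 5 and picks D; Player 2 would get 1.
Player 2's induced payoffs are 2, 9, 1, so Player 2 commits to c2. Subgame-perfect outcome: (D, c2) with payoffs (10, 9).
Now find the simultaneous Nash equilibrium.
Row's best replies: c1→A; c2→D; c3→D.
Player 2's best replies: A→c1; B→c1; C→c1; D→c1; E→c3.
Only (A, c1) has each player best-responding; Nash payoffs (12, 2).
Player 2's commitment gain: 9 − 2 = 7.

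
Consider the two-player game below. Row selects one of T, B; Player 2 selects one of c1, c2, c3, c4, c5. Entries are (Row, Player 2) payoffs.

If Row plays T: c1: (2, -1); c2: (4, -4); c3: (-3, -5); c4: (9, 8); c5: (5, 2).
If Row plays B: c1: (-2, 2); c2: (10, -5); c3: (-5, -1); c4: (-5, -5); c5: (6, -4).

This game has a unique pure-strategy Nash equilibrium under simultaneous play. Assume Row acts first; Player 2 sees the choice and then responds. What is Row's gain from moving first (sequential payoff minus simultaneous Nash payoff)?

Backward induction with Row moving first.
- T: Player 2 compares -1, -4, -5, 8, 2 and picks c4; Row would get 9.
- B: Player 2 compares 2, -5, -1, -5, -4 and picks c1; Row would get -2.
Maximizing over 9, -2, Row chooses T. Subgame-perfect outcome: (T, c4) with payoffs (9, 8).
Now find the simultaneous Nash equilibrium.
Row's best replies: c1→T; c2→B; c3→T; c4→T; c5→B.
Player 2's best replies: T→c4; B→c1.
The unique mutual best reply is (T, c4), giving (9, 8).
Row's commitment gain: 9 − 9 = 0.

0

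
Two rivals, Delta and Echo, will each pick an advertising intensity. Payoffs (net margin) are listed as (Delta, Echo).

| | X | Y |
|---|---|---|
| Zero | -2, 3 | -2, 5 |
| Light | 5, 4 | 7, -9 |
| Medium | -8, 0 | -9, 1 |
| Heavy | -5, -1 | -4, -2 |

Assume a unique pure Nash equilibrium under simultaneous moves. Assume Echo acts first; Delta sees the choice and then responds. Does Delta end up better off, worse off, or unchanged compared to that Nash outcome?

unchanged

Work backward from Delta's decision.
- X → Delta plays Light (best of -2, 5, -8, -5); Echo gets 4.
- Y → Delta plays Light (best of -2, 7, -9, -4); Echo gets -9.
Among 4, -9, the best is 4 at X. Subgame-perfect outcome: (Light, X) with payoffs (5, 4).
Now find the simultaneous Nash equilibrium.
Delta's best replies: X→Light; Y→Light.
Echo's best replies: Zero→Y; Light→X; Medium→Y; Heavy→X.
The unique mutual best reply is (Light, X), giving (5, 4).
Delta earns 5 sequentially versus 5 at the Nash outcome: unchanged.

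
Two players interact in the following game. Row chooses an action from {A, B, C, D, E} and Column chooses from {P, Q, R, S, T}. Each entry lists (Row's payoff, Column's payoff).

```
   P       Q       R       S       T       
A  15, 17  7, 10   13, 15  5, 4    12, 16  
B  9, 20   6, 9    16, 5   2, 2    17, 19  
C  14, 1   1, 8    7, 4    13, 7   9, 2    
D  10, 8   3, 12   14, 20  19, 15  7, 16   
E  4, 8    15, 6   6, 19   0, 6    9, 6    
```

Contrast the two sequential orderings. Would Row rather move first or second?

second

If Row leads: Column's best replies are A→P, B→P, C→Q, D→R, E→R; Row's induced payoffs 15, 9, 1, 14, 6; outcome (A, P), payoffs (15, 17).
If Column leads: Row's best replies are P→A, Q→E, R→B, S→D, T→B; Column's induced payoffs 17, 6, 5, 15, 19; outcome (B, T), payoffs (17, 19).
Row gets 15 moving first and 17 moving second, so Row prefers to move second.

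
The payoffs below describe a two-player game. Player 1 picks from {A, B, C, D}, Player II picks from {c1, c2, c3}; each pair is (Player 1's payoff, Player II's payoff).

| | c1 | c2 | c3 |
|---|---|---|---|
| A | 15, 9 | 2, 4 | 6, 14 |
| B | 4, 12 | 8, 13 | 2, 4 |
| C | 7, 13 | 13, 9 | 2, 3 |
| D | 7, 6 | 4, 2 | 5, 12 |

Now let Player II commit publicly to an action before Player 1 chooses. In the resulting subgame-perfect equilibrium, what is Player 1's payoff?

Backward induction with Player II moving first.
- c1: Player 1 compares 15, 4, 7, 7 and picks A; Player II would get 9.
- c2: Player 1 compares 2, 8, 13, 4 and picks C; Player II would get 9.
- c3: Player 1 compares 6, 2, 2, 5 and picks A; Player II would get 14.
Among 9, 9, 14, the best is 14 at c3. Subgame-perfect outcome: (A, c3) with payoffs (6, 14).

6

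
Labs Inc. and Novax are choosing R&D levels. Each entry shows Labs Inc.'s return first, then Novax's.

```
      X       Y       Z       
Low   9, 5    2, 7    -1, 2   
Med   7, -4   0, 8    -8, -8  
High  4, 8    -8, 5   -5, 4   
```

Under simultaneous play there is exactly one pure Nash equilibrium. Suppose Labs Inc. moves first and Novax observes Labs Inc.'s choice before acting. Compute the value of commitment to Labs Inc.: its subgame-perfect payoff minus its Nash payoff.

2

Backward induction with Labs Inc. moving first.
- Low: BR = Y, leader payoff 2.
- Med: BR = Y, leader payoff 0.
- High: BR = X, leader payoff 4.
Labs Inc.'s induced payoffs are 2, 0, 4, so Labs Inc. commits to High. Subgame-perfect outcome: (High, X) with payoffs (4, 8).
Now find the simultaneous Nash equilibrium.
Labs Inc.'s best replies: X→Low; Y→Low; Z→Low.
Novax's best replies: Low→Y; Med→Y; High→X.
Only (Low, Y) has each player best-responding; Nash payoffs (2, 7).
Labs Inc.'s commitment gain: 4 − 2 = 2.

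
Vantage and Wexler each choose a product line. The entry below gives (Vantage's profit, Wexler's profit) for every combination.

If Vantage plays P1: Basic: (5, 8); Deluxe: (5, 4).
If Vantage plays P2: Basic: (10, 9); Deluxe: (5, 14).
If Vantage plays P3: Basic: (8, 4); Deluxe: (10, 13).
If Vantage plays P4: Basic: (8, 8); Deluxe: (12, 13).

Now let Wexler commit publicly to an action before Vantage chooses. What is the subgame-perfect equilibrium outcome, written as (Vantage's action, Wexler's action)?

Vantage best-responds to each possible Wexler move:
- Basic → Vantage plays P2 (best of 5, 10, 8, 8); Wexler gets 9.
- Deluxe → Vantage plays P4 (best of 5, 5, 10, 12); Wexler gets 13.
Maximizing over 9, 13, Wexler chooses Deluxe. Subgame-perfect outcome: (P4, Deluxe) with payoffs (12, 13).

(P4, Deluxe)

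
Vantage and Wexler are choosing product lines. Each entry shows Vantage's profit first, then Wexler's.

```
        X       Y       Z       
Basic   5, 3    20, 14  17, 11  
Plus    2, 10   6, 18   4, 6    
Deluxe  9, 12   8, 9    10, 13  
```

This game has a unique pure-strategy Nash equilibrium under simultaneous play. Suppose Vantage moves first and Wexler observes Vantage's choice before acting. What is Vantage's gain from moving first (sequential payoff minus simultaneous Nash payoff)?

0

Work backward from Wexler's decision.
- Basic: BR = Y, leader payoff 20.
- Plus: BR = Y, leader payoff 6.
- Deluxe: BR = Z, leader payoff 10.
Vantage's induced payoffs are 20, 6, 10, so Vantage commits to Basic. Subgame-perfect outcome: (Basic, Y) with payoffs (20, 14).
For the simultaneous game, intersect best replies.
Vantage's best replies: X→Deluxe; Y→Basic; Z→Basic.
Wexler's best replies: Basic→Y; Plus→Y; Deluxe→Z.
Only (Basic, Y) has each player best-responding; Nash payoffs (20, 14).
Vantage's commitment gain: 20 − 20 = 0.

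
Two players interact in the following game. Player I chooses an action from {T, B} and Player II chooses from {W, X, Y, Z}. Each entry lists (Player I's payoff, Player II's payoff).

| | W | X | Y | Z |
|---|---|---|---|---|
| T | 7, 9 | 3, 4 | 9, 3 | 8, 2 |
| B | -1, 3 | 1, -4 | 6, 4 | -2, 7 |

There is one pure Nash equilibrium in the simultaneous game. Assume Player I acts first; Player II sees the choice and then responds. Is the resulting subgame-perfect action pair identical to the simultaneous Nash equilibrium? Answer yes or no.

Solve by backward induction (Player I leads).
- T → Player II plays W (best of 9, 4, 3, 2); Player I gets 7.
- B → Player II plays Z (best of 3, -4, 4, 7); Player I gets -2.
Among 7, -2, the best is 7 at T. Subgame-perfect outcome: (T, W) with payoffs (7, 9).
Now find the simultaneous Nash equilibrium.
Player I's best replies: W→T; X→T; Y→T; Z→T.
Player II's best replies: T→W; B→Z.
The unique mutual best reply is (T, W), giving (7, 9).
Sequential outcome (T, W) coincides with the Nash profile (T, W).

yes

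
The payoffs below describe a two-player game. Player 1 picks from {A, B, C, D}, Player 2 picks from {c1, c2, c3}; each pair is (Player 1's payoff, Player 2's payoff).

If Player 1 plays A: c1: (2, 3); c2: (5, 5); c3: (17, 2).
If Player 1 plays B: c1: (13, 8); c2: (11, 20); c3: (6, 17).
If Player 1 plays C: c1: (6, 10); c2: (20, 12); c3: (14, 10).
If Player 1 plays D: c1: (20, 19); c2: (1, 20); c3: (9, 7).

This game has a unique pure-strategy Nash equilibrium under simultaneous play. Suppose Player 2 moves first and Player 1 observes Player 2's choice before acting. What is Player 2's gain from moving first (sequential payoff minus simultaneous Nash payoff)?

Work backward from Player 1's decision.
- c1 → Player 1 plays D (best of 2, 13, 6, 20); Player 2 gets 19.
- c2 → Player 1 plays C (best of 5, 11, 20, 1); Player 2 gets 12.
- c3 → Player 1 plays A (best of 17, 6, 14, 9); Player 2 gets 2.
Player 2's induced payoffs are 19, 12, 2, so Player 2 commits to c1. Subgame-perfect outcome: (D, c1) with payoffs (20, 19).
Under simultaneous play:
Player 1's best replies: c1→D; c2→C; c3→A.
Player 2's best replies: A→c2; B→c2; C→c2; D→c2.
The unique mutual best reply is (C, c2), giving (20, 12).
Player 2's commitment gain: 19 − 12 = 7.

7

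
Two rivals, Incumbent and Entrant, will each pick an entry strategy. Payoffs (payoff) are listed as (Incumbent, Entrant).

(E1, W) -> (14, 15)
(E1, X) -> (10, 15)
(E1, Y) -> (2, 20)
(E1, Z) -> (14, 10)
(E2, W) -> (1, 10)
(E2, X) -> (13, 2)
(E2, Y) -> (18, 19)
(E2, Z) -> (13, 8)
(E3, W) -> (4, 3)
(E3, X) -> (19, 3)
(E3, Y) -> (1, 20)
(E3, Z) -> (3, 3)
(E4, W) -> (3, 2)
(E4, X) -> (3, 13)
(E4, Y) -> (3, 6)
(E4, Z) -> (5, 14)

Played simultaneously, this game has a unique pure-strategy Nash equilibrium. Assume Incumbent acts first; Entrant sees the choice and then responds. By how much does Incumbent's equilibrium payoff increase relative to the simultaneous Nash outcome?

0

Solve by backward induction (Incumbent leads).
- E1 → Entrant plays Y (best of 15, 15, 20, 10); Incumbent gets 2.
- E2 → Entrant plays Y (best of 10, 2, 19, 8); Incumbent gets 18.
- E3 → Entrant plays Y (best of 3, 3, 20, 3); Incumbent gets 1.
- E4 → Entrant plays Z (best of 2, 13, 6, 14); Incumbent gets 5.
Maximizing over 2, 18, 1, 5, Incumbent chooses E2. Subgame-perfect outcome: (E2, Y) with payoffs (18, 19).
Now find the simultaneous Nash equilibrium.
Incumbent's best replies: W→E1; X→E3; Y→E2; Z→E1.
Entrant's best replies: E1→Y; E2→Y; E3→Y; E4→Z.
The unique mutual best reply is (E2, Y), giving (18, 19).
Incumbent's commitment gain: 18 − 18 = 0.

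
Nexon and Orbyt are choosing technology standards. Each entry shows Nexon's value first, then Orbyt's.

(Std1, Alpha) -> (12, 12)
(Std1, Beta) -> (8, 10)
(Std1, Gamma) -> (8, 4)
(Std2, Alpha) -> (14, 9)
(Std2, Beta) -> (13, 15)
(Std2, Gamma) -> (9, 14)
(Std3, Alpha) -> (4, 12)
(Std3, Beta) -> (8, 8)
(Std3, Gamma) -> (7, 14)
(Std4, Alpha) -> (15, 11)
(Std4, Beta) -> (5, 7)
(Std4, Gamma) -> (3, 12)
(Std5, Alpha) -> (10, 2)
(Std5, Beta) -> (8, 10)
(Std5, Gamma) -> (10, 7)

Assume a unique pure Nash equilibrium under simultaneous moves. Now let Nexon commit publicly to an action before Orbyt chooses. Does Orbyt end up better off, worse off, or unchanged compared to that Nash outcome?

Work backward from Orbyt's decision.
- Std1 → Orbyt plays Alpha (best of 12, 10, 4); Nexon gets 12.
- Std2 → Orbyt plays Beta (best of 9, 15, 14); Nexon gets 13.
- Std3 → Orbyt plays Gamma (best of 12, 8, 14); Nexon gets 7.
- Std4 → Orbyt plays Gamma (best of 11, 7, 12); Nexon gets 3.
- Std5 → Orbyt plays Beta (best of 2, 10, 7); Nexon gets 8.
Nexon's induced payoffs are 12, 13, 7, 3, 8, so Nexon commits to Std2. Subgame-perfect outcome: (Std2, Beta) with payoffs (13, 15).
Now find the simultaneous Nash equilibrium.
Nexon's best replies: Alpha→Std4; Beta→Std2; Gamma→Std5.
Orbyt's best replies: Std1→Alpha; Std2→Beta; Std3→Gamma; Std4→Gamma; Std5→Beta.
The unique mutual best reply is (Std2, Beta), giving (13, 15).
Orbyt earns 15 sequentially versus 15 at the Nash outcome: unchanged.

unchanged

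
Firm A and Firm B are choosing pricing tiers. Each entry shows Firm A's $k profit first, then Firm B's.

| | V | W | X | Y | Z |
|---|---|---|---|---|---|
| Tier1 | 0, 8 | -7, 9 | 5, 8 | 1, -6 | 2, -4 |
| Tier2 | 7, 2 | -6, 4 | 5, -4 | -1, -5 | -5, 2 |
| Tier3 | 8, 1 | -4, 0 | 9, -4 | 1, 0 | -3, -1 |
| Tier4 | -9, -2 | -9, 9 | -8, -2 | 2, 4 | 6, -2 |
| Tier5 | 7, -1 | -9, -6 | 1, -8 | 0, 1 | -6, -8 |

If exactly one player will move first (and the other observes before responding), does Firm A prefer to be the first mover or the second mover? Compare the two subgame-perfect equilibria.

If Firm A leads: Firm B's best replies are Tier1→W, Tier2→W, Tier3→V, Tier4→W, Tier5→Y; Firm A's induced payoffs -7, -6, 8, -9, 0; outcome (Tier3, V), payoffs (8, 1).
If Firm B leads: Firm A's best replies are V→Tier3, W→Tier3, X→Tier3, Y→Tier4, Z→Tier4; Firm B's induced payoffs 1, 0, -4, 4, -2; outcome (Tier4, Y), payoffs (2, 4).
Firm A gets 8 moving first and 2 moving second, so Firm A prefers to move first.

first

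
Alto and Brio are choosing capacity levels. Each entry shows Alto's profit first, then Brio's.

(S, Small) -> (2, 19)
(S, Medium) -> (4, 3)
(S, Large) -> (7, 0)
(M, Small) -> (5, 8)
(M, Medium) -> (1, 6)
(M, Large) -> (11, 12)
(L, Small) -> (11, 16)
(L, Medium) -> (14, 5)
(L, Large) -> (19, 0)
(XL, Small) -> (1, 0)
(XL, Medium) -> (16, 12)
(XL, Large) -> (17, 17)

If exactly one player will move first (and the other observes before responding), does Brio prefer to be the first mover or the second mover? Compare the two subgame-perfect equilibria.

If Alto leads: Brio's best replies are S→Small, M→Large, L→Small, XL→Large; Alto's induced payoffs 2, 11, 11, 17; outcome (XL, Large), payoffs (17, 17).
If Brio leads: Alto's best replies are Small→L, Medium→XL, Large→L; Brio's induced payoffs 16, 12, 0; outcome (L, Small), payoffs (11, 16).
Brio gets 16 moving first and 17 moving second, so Brio prefers to move second.

second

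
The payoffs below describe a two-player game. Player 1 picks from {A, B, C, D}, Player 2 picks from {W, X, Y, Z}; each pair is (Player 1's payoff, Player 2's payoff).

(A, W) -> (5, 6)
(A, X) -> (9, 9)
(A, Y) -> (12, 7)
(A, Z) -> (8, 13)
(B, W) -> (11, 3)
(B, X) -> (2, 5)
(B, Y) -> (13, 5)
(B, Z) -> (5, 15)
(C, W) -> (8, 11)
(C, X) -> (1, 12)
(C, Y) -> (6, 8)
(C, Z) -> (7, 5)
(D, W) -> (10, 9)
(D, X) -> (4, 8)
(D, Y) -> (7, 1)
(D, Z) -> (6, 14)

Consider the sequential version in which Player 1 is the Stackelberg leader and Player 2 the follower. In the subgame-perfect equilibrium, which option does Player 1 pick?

Solve by backward induction (Player 1 leads).
- A: BR = Z, leader payoff 8.
- B: BR = Z, leader payoff 5.
- C: BR = X, leader payoff 1.
- D: BR = Z, leader payoff 6.
Player 1's induced payoffs are 8, 5, 1, 6, so Player 1 commits to A. Subgame-perfect outcome: (A, Z) with payoffs (8, 13).

A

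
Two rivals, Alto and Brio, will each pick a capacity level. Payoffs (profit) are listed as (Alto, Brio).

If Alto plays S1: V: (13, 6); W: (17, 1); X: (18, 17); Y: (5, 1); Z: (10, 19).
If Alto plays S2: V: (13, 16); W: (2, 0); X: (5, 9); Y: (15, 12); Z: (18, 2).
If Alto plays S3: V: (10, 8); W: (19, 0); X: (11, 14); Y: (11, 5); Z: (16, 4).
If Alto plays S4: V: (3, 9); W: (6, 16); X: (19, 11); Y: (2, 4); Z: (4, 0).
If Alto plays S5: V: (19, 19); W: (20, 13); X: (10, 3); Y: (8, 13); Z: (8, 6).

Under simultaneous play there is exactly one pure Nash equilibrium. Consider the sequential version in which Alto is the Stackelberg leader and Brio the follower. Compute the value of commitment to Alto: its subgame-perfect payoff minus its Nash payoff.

0

Solve by backward induction (Alto leads).
- S1 → Brio plays Z (best of 6, 1, 17, 1, 19); Alto gets 10.
- S2 → Brio plays V (best of 16, 0, 9, 12, 2); Alto gets 13.
- S3 → Brio plays X (best of 8, 0, 14, 5, 4); Alto gets 11.
- S4 → Brio plays W (best of 9, 16, 11, 4, 0); Alto gets 6.
- S5 → Brio plays V (best of 19, 13, 3, 13, 6); Alto gets 19.
Alto's induced payoffs are 10, 13, 11, 6, 19, so Alto commits to S5. Subgame-perfect outcome: (S5, V) with payoffs (19, 19).
Under simultaneous play:
Alto's best replies: V→S5; W→S5; X→S4; Y→S2; Z→S2.
Brio's best replies: S1→Z; S2→V; S3→X; S4→W; S5→V.
The unique mutual best reply is (S5, V), giving (19, 19).
Alto's commitment gain: 19 − 19 = 0.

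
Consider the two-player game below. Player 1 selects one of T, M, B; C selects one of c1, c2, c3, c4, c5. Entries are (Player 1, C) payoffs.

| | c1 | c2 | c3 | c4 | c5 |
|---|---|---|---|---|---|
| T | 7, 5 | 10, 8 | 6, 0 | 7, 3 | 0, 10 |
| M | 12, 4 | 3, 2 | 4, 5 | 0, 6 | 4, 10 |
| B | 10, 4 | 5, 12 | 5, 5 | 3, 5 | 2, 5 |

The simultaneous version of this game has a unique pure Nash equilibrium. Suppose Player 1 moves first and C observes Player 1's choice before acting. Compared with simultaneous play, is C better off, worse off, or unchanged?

Work backward from C's decision.
- T: C compares 5, 8, 0, 3, 10 and picks c5; Player 1 would get 0.
- M: C compares 4, 2, 5, 6, 10 and picks c5; Player 1 would get 4.
- B: C compares 4, 12, 5, 5, 5 and picks c2; Player 1 would get 5.
Maximizing over 0, 4, 5, Player 1 chooses B. Subgame-perfect outcome: (B, c2) with payoffs (5, 12).
Under simultaneous play:
Player 1's best replies: c1→M; c2→T; c3→T; c4→T; c5→M.
C's best replies: T→c5; M→c5; B→c2.
The unique mutual best reply is (M, c5), giving (4, 10).
C earns 12 sequentially versus 10 at the Nash outcome: better off.

better off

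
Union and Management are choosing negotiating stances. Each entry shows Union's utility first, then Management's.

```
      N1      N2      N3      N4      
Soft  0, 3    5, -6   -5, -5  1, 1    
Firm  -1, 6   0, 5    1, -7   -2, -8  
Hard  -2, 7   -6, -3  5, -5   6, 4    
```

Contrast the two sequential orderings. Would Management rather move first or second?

If Union leads: Management's best replies are Soft→N1, Firm→N1, Hard→N1; Union's induced payoffs 0, -1, -2; outcome (Soft, N1), payoffs (0, 3).
If Management leads: Union's best replies are N1→Soft, N2→Soft, N3→Hard, N4→Hard; Management's induced payoffs 3, -6, -5, 4; outcome (Hard, N4), payoffs (6, 4).
Management gets 4 moving first and 3 moving second, so Management prefers to move first.

first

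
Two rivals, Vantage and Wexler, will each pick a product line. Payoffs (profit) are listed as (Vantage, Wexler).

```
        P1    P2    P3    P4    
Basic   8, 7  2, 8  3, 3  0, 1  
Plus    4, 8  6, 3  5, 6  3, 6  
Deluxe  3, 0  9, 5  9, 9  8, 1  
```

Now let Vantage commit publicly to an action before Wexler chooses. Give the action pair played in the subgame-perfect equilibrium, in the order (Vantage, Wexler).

(Deluxe, P3)

Work backward from Wexler's decision.
- Basic: Wexler compares 7, 8, 3, 1 and picks P2; Vantage would get 2.
- Plus: Wexler compares 8, 3, 6, 6 and picks P1; Vantage would get 4.
- Deluxe: Wexler compares 0, 5, 9, 1 and picks P3; Vantage would get 9.
Maximizing over 2, 4, 9, Vantage chooses Deluxe. Subgame-perfect outcome: (Deluxe, P3) with payoffs (9, 9).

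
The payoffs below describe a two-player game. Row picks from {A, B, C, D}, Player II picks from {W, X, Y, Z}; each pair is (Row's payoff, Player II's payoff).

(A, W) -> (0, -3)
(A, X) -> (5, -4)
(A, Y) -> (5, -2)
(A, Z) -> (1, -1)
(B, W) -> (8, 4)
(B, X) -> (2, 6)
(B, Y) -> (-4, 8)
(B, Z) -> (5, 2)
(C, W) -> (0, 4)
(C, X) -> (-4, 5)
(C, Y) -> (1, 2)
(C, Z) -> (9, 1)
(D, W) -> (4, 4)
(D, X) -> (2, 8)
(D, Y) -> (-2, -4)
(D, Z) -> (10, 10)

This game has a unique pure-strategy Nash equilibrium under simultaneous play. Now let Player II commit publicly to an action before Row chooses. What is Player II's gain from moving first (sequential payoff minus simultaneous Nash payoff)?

0

Work backward from Row's decision.
- W → Row plays B (best of 0, 8, 0, 4); Player II gets 4.
- X → Row plays A (best of 5, 2, -4, 2); Player II gets -4.
- Y → Row plays A (best of 5, -4, 1, -2); Player II gets -2.
- Z → Row plays D (best of 1, 5, 9, 10); Player II gets 10.
Maximizing over 4, -4, -2, 10, Player II chooses Z. Subgame-perfect outcome: (D, Z) with payoffs (10, 10).
For the simultaneous game, intersect best replies.
Row's best replies: W→B; X→A; Y→A; Z→D.
Player II's best replies: A→Z; B→Y; C→X; D→Z.
The unique mutual best reply is (D, Z), giving (10, 10).
Player II's commitment gain: 10 − 10 = 0.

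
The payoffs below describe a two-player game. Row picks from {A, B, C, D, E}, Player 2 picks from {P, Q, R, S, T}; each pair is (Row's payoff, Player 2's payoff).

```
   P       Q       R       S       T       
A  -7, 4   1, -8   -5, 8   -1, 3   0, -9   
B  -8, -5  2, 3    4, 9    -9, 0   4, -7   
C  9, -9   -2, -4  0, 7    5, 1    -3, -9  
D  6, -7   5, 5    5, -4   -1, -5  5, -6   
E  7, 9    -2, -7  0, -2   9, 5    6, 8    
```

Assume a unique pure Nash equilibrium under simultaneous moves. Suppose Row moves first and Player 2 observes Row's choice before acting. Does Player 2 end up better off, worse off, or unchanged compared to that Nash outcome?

better off

Backward induction with Row moving first.
- A → Player 2 plays R (best of 4, -8, 8, 3, -9); Row gets -5.
- B → Player 2 plays R (best of -5, 3, 9, 0, -7); Row gets 4.
- C → Player 2 plays R (best of -9, -4, 7, 1, -9); Row gets 0.
- D → Player 2 plays Q (best of -7, 5, -4, -5, -6); Row gets 5.
- E → Player 2 plays P (best of 9, -7, -2, 5, 8); Row gets 7.
Row's induced payoffs are -5, 4, 0, 5, 7, so Row commits to E. Subgame-perfect outcome: (E, P) with payoffs (7, 9).
For the simultaneous game, intersect best replies.
Row's best replies: P→C; Q→D; R→D; S→E; T→E.
Player 2's best replies: A→R; B→R; C→R; D→Q; E→P.
Only (D, Q) has each player best-responding; Nash payoffs (5, 5).
Player 2 earns 9 sequentially versus 5 at the Nash outcome: better off.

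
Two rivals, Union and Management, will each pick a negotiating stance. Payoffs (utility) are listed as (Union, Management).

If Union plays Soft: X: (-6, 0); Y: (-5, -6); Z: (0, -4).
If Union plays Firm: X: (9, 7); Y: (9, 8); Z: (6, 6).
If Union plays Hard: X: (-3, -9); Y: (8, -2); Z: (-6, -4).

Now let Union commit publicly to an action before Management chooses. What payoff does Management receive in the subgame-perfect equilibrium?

Solve by backward induction (Union leads).
- Soft: Management compares 0, -6, -4 and picks X; Union would get -6.
- Firm: Management compares 7, 8, 6 and picks Y; Union would get 9.
- Hard: Management compares -9, -2, -4 and picks Y; Union would get 8.
Among -6, 9, 8, the best is 9 at Firm. Subgame-perfect outcome: (Firm, Y) with payoffs (9, 8).

8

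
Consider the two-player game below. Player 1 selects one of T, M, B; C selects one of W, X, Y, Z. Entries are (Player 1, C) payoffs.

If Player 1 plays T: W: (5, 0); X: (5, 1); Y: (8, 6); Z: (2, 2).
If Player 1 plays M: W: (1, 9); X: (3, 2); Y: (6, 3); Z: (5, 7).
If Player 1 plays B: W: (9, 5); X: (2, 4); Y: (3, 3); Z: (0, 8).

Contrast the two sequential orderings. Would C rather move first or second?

If Player 1 leads: C's best replies are T→Y, M→W, B→Z; Player 1's induced payoffs 8, 1, 0; outcome (T, Y), payoffs (8, 6).
If C leads: Player 1's best replies are W→B, X→T, Y→T, Z→M; C's induced payoffs 5, 1, 6, 7; outcome (M, Z), payoffs (5, 7).
C gets 7 moving first and 6 moving second, so C prefers to move first.

first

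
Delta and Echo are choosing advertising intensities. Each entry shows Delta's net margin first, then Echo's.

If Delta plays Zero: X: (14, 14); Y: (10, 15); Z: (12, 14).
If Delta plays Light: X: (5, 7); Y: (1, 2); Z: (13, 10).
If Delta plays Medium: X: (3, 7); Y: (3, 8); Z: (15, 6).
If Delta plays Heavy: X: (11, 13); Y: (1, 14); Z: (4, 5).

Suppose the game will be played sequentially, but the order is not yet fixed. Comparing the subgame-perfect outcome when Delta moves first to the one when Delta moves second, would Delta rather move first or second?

first

If Delta leads: Echo's best replies are Zero→Y, Light→Z, Medium→Y, Heavy→Y; Delta's induced payoffs 10, 13, 3, 1; outcome (Light, Z), payoffs (13, 10).
If Echo leads: Delta's best replies are X→Zero, Y→Zero, Z→Medium; Echo's induced payoffs 14, 15, 6; outcome (Zero, Y), payoffs (10, 15).
Delta gets 13 moving first and 10 moving second, so Delta prefers to move first.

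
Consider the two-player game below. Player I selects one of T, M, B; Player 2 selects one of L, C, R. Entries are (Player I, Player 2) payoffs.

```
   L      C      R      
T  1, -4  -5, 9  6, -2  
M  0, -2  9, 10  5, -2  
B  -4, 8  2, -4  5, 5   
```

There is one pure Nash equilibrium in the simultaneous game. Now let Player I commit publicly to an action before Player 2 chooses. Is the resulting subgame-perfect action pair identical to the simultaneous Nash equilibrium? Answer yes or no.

yes

Solve by backward induction (Player I leads).
- T → Player 2 plays C (best of -4, 9, -2); Player I gets -5.
- M → Player 2 plays C (best of -2, 10, -2); Player I gets 9.
- B → Player 2 plays L (best of 8, -4, 5); Player I gets -4.
Player I's induced payoffs are -5, 9, -4, so Player I commits to M. Subgame-perfect outcome: (M, C) with payoffs (9, 10).
Under simultaneous play:
Player I's best replies: L→T; C→M; R→T.
Player 2's best replies: T→C; M→C; B→L.
The unique mutual best reply is (M, C), giving (9, 10).
Sequential outcome (M, C) coincides with the Nash profile (M, C).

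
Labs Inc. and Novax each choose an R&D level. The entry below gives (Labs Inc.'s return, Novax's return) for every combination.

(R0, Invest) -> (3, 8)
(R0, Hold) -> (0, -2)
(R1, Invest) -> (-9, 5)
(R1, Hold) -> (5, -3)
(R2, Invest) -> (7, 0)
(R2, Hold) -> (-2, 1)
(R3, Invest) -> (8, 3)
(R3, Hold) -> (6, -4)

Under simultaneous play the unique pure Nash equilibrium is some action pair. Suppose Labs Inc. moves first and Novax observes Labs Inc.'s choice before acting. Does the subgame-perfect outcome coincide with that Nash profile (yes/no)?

Backward induction with Labs Inc. moving first.
- R0 → Novax plays Invest (best of 8, -2); Labs Inc. gets 3.
- R1 → Novax plays Invest (best of 5, -3); Labs Inc. gets -9.
- R2 → Novax plays Hold (best of 0, 1); Labs Inc. gets -2.
- R3 → Novax plays Invest (best of 3, -4); Labs Inc. gets 8.
Maximizing over 3, -9, -2, 8, Labs Inc. chooses R3. Subgame-perfect outcome: (R3, Invest) with payoffs (8, 3).
Under simultaneous play:
Labs Inc.'s best replies: Invest→R3; Hold→R3.
Novax's best replies: R0→Invest; R1→Invest; R2→Hold; R3→Invest.
The unique mutual best reply is (R3, Invest), giving (8, 3).
Sequential outcome (R3, Invest) coincides with the Nash profile (R3, Invest).

yes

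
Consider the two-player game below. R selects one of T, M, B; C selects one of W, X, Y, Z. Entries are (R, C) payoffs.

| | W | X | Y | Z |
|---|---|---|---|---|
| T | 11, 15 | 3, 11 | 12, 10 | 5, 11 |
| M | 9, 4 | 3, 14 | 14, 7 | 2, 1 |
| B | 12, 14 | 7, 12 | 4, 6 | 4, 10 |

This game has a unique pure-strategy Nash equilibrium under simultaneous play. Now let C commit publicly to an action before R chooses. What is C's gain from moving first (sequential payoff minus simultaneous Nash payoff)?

0

Solve by backward induction (C leads).
- W → R plays B (best of 11, 9, 12); C gets 14.
- X → R plays B (best of 3, 3, 7); C gets 12.
- Y → R plays M (best of 12, 14, 4); C gets 7.
- Z → R plays T (best of 5, 2, 4); C gets 11.
Maximizing over 14, 12, 7, 11, C chooses W. Subgame-perfect outcome: (B, W) with payoffs (12, 14).
For the simultaneous game, intersect best replies.
R's best replies: W→B; X→B; Y→M; Z→T.
C's best replies: T→W; M→X; B→W.
Only (B, W) has each player best-responding; Nash payoffs (12, 14).
C's commitment gain: 14 − 14 = 0.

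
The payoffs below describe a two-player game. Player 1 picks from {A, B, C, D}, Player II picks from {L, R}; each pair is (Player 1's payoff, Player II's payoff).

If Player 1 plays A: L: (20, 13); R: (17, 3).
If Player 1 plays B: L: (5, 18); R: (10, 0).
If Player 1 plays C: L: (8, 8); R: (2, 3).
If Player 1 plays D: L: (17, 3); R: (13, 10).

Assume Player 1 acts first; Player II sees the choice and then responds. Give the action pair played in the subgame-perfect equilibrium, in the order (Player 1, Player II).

Player II best-responds to each possible Player 1 move:
- A: Player II compares 13, 3 and picks L; Player 1 would get 20.
- B: Player II compares 18, 0 and picks L; Player 1 would get 5.
- C: Player II compares 8, 3 and picks L; Player 1 would get 8.
- D: Player II compares 3, 10 and picks R; Player 1 would get 13.
Player 1's induced payoffs are 20, 5, 8, 13, so Player 1 commits to A. Subgame-perfect outcome: (A, L) with payoffs (20, 13).

(A, L)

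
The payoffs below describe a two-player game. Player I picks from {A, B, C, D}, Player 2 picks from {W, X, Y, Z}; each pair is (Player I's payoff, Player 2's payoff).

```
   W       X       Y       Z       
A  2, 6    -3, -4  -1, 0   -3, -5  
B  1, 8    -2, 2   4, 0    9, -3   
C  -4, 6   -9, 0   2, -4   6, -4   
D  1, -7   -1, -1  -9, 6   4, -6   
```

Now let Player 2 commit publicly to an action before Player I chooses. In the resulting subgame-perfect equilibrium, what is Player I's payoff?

2

Player I best-responds to each possible Player 2 move:
- W: Player I compares 2, 1, -4, 1 and picks A; Player 2 would get 6.
- X: Player I compares -3, -2, -9, -1 and picks D; Player 2 would get -1.
- Y: Player I compares -1, 4, 2, -9 and picks B; Player 2 would get 0.
- Z: Player I compares -3, 9, 6, 4 and picks B; Player 2 would get -3.
Maximizing over 6, -1, 0, -3, Player 2 chooses W. Subgame-perfect outcome: (A, W) with payoffs (2, 6).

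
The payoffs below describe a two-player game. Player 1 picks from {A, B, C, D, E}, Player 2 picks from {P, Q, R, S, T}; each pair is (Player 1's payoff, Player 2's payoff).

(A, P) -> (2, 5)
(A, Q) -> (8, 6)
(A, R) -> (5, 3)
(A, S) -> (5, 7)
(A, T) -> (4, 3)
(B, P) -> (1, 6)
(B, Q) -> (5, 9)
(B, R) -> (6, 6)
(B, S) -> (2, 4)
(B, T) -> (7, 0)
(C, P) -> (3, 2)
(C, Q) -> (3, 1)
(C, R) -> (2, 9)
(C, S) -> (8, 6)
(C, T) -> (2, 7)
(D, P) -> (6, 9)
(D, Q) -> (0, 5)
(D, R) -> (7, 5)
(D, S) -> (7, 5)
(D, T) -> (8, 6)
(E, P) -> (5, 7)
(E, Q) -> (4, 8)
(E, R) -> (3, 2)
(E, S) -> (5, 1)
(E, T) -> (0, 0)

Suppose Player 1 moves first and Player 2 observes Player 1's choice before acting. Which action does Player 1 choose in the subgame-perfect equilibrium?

Work backward from Player 2's decision.
- A: BR = S, leader payoff 5.
- B: BR = Q, leader payoff 5.
- C: BR = R, leader payoff 2.
- D: BR = P, leader payoff 6.
- E: BR = Q, leader payoff 4.
Among 5, 5, 2, 6, 4, the best is 6 at D. Subgame-perfect outcome: (D, P) with payoffs (6, 9).

D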